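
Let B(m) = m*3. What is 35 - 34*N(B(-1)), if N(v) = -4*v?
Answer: -373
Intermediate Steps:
B(m) = 3*m
35 - 34*N(B(-1)) = 35 - (-136)*3*(-1) = 35 - (-136)*(-3) = 35 - 34*12 = 35 - 408 = -373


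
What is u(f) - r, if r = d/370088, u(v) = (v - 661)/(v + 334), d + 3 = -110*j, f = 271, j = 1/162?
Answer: -1169089963/1813616244 ≈ -0.64462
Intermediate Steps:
j = 1/162 ≈ 0.0061728
d = -298/81 (d = -3 - 110*1/162 = -3 - 55/81 = -298/81 ≈ -3.6790)
u(v) = (-661 + v)/(334 + v)
r = -149/14988564 (r = -298/81/370088 = -298/81*1/370088 = -149/14988564 ≈ -9.9409e-6)
u(f) - r = (-661 + 271)/(334 + 271) - 1*(-149/14988564) = -390/605 + 149/14988564 = (1/605)*(-390) + 149/14988564 = -78/121 + 149/14988564 = -1169089963/1813616244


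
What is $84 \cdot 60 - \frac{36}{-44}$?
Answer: $\frac{55449}{11} \approx 5040.8$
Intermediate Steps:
$84 \cdot 60 - \frac{36}{-44} = 5040 - - \frac{9}{11} = 5040 + \frac{9}{11} = \frac{55449}{11}$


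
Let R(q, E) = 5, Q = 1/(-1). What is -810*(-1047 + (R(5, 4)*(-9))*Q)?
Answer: 811620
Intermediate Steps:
Q = -1
-810*(-1047 + (R(5, 4)*(-9))*Q) = -810*(-1047 + (5*(-9))*(-1)) = -810*(-1047 - 45*(-1)) = -810*(-1047 + 45) = -810*(-1002) = 811620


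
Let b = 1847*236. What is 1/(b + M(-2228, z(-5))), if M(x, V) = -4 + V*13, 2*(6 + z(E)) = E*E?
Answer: 2/871945 ≈ 2.2937e-6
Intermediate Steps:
z(E) = -6 + E²/2 (z(E) = -6 + (E*E)/2 = -6 + E²/2)
M(x, V) = -4 + 13*V
b = 435892
1/(b + M(-2228, z(-5))) = 1/(435892 + (-4 + 13*(-6 + (½)*(-5)²))) = 1/(435892 + (-4 + 13*(-6 + (½)*25))) = 1/(435892 + (-4 + 13*(-6 + 25/2))) = 1/(435892 + (-4 + 13*(13/2))) = 1/(435892 + (-4 + 169/2)) = 1/(435892 + 161/2) = 1/(871945/2) = 2/871945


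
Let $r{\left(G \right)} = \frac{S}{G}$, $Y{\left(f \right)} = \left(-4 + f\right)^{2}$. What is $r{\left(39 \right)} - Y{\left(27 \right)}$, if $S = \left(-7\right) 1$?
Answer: $- \frac{20638}{39} \approx -529.18$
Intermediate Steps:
$S = -7$
$r{\left(G \right)} = - \frac{7}{G}$
$r{\left(39 \right)} - Y{\left(27 \right)} = - \frac{7}{39} - \left(-4 + 27\right)^{2} = \left(-7\right) \frac{1}{39} - 23^{2} = - \frac{7}{39} - 529 = - \frac{20638}{39}$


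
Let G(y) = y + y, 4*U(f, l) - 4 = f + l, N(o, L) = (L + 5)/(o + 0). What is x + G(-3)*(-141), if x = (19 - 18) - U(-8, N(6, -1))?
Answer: 5087/6 ≈ 847.83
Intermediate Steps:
N(o, L) = (5 + L)/o
U(f, l) = 1 + f/4 + l/4 (U(f, l) = 1 + (f + l)/4 = 1 + (f/4 + l/4) = 1 + f/4 + l/4)
G(y) = 2*y
x = 11/6 (x = (19 - 18) - (1 + (¼)*(-8) + ((5 - 1)/6)/4) = 1 - (1 - 2 + ((⅙)*4)/4) = 1 - (1 - 2 + (¼)*(⅔)) = 1 - (1 - 2 + ⅙) = 1 - 1*(-⅚) = 1 + ⅚ = 11/6 ≈ 1.8333)
x + G(-3)*(-141) = 11/6 + (2*(-3))*(-141) = 11/6 - 6*(-141) = 11/6 + 846 = 5087/6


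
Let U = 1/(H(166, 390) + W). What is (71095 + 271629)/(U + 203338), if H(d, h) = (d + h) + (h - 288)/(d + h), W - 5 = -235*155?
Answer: 854251651021/506827132595 ≈ 1.6855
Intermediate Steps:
W = -36420 (W = 5 - 235*155 = 5 - 36425 = -36420)
H(d, h) = d + h + (-288 + h)/(d + h) (H(d, h) = (d + h) + (-288 + h)/(d + h) = d + h + (-288 + h)/(d + h))
U = -278/9970141 (U = 1/((-288 + 390 + 166² + 390² + 2*166*390)/(166 + 390) - 36420) = 1/((-288 + 390 + 27556 + 152100 + 129480)/556 - 36420) = 1/((1/556)*309238 - 36420) = 1/(154619/278 - 36420) = 1/(-9970141/278) = -278/9970141 ≈ -2.7883e-5)
(71095 + 271629)/(U + 203338) = (71095 + 271629)/(-278/9970141 + 203338) = 342724/(2027308530380/9970141) = 342724*(9970141/2027308530380) = 854251651021/506827132595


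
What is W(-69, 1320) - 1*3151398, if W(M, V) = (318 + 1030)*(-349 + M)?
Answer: -3714862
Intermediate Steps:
W(M, V) = -470452 + 1348*M (W(M, V) = 1348*(-349 + M) = -470452 + 1348*M)
W(-69, 1320) - 1*3151398 = (-470452 + 1348*(-69)) - 1*3151398 = (-470452 - 93012) - 3151398 = -563464 - 3151398 = -3714862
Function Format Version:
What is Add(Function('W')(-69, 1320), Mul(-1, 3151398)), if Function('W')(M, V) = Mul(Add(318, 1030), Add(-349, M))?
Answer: -3714862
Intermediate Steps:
Function('W')(M, V) = Add(-470452, Mul(1348, M)) (Function('W')(M, V) = Mul(1348, Add(-349, M)) = Add(-470452, Mul(1348, M)))
Add(Function('W')(-69, 1320), Mul(-1, 3151398)) = Add(Add(-470452, Mul(1348, -69)), Mul(-1, 3151398)) = Add(Add(-470452, -93012), -3151398) = Add(-563464, -3151398) = -3714862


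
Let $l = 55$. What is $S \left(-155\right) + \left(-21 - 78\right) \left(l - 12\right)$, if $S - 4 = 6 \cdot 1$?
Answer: $-5807$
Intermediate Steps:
$S = 10$ ($S = 4 + 6 \cdot 1 = 4 + 6 = 10$)
$S \left(-155\right) + \left(-21 - 78\right) \left(l - 12\right) = 10 \left(-155\right) + \left(-21 - 78\right) \left(55 - 12\right) = -1550 - 4257 = -5807$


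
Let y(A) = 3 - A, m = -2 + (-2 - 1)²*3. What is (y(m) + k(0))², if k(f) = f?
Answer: 484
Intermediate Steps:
m = 25 (m = -2 + (-3)²*3 = -2 + 9*3 = -2 + 27 = 25)
(y(m) + k(0))² = ((3 - 1*25) + 0)² = ((3 - 25) + 0)² = (-22 + 0)² = (-22)² = 484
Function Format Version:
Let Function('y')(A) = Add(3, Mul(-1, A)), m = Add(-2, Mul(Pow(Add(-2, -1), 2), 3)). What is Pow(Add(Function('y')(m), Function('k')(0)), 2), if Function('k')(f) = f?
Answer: 484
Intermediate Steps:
m = 25 (m = Add(-2, Mul(Pow(-3, 2), 3)) = Add(-2, Mul(9, 3)) = Add(-2, 27) = 25)
Pow(Add(Function('y')(m), Function('k')(0)), 2) = Pow(Add(Add(3, Mul(-1, 25)), 0), 2) = Pow(Add(Add(3, -25), 0), 2) = Pow(Add(-22, 0), 2) = Pow(-22, 2) = 484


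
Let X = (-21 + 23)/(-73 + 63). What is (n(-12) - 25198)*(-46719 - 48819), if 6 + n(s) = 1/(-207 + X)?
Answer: 1247313030381/518 ≈ 2.4079e+9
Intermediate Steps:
X = -1/5 (X = 2/(-10) = 2*(-1/10) = -1/5 ≈ -0.20000)
n(s) = -6221/1036 (n(s) = -6 + 1/(-207 - 1/5) = -6 + 1/(-1036/5) = -6 - 5/1036 = -6221/1036)
(n(-12) - 25198)*(-46719 - 48819) = (-6221/1036 - 25198)*(-46719 - 48819) = -26111349/1036*(-95538) = 1247313030381/518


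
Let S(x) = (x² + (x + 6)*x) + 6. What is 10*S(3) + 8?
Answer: 428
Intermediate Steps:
S(x) = 6 + x² + x*(6 + x) (S(x) = (x² + (6 + x)*x) + 6 = (x² + x*(6 + x)) + 6 = 6 + x² + x*(6 + x))
10*S(3) + 8 = 10*(6 + 2*3² + 6*3) + 8 = 10*(6 + 2*9 + 18) + 8 = 10*(6 + 18 + 18) + 8 = 10*42 + 8 = 420 + 8 = 428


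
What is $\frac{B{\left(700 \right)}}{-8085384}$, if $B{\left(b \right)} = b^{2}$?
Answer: $- \frac{61250}{1010673} \approx -0.060603$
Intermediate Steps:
$\frac{B{\left(700 \right)}}{-8085384} = \frac{700^{2}}{-8085384} = 490000 \left(- \frac{1}{8085384}\right) = - \frac{61250}{1010673}$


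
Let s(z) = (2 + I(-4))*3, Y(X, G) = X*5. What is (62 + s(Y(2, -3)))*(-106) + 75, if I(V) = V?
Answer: -5861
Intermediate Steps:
Y(X, G) = 5*X
s(z) = -6 (s(z) = (2 - 4)*3 = -2*3 = -6)
(62 + s(Y(2, -3)))*(-106) + 75 = (62 - 6)*(-106) + 75 = 56*(-106) + 75 = -5936 + 75 = -5861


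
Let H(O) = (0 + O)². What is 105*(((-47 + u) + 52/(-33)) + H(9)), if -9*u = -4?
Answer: 113890/33 ≈ 3451.2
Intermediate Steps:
u = 4/9 (u = -⅑*(-4) = 4/9 ≈ 0.44444)
H(O) = O²
105*(((-47 + u) + 52/(-33)) + H(9)) = 105*(((-47 + 4/9) + 52/(-33)) + 9²) = 105*((-419/9 + 52*(-1/33)) + 81) = 105*((-419/9 - 52/33) + 81) = 105*(-4765/99 + 81) = 105*(3254/99) = 113890/33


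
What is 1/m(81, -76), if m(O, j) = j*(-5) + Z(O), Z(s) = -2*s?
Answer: 1/218 ≈ 0.0045872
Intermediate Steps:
m(O, j) = -5*j - 2*O (m(O, j) = j*(-5) - 2*O = -5*j - 2*O)
1/m(81, -76) = 1/(-5*(-76) - 2*81) = 1/(380 - 162) = 1/218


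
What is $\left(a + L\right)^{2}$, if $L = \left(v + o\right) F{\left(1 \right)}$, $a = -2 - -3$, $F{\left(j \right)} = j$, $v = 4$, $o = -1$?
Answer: $16$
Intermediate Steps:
$a = 1$ ($a = -2 + 3 = 1$)
$L = 3$ ($L = \left(4 - 1\right) 1 = 3 \cdot 1 = 3$)
$\left(a + L\right)^{2} = \left(1 + 3\right)^{2} = 4^{2} = 16$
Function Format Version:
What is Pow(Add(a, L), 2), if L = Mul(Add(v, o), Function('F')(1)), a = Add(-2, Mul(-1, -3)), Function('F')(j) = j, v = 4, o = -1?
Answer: 16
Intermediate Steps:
a = 1 (a = Add(-2, 3) = 1)
L = 3 (L = Mul(Add(4, -1), 1) = Mul(3, 1) = 3)
Pow(Add(a, L), 2) = Pow(Add(1, 3), 2) = Pow(4, 2) = 16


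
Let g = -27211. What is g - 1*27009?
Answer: -54220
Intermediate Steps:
g - 1*27009 = -27211 - 1*27009 = -27211 - 27009 = -54220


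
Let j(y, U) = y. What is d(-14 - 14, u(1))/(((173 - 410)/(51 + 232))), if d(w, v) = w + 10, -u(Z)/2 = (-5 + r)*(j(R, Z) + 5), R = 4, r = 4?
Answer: 1698/79 ≈ 21.494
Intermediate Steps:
u(Z) = 18 (u(Z) = -2*(-5 + 4)*(4 + 5) = -(-2)*9 = -2*(-9) = 18)
d(w, v) = 10 + w
d(-14 - 14, u(1))/(((173 - 410)/(51 + 232))) = (10 + (-14 - 14))/(((173 - 410)/(51 + 232))) = (10 - 28)/((-237/283)) = -18/((-237*1/283)) = -18/(-237/283) = -18*(-283/237) = 1698/79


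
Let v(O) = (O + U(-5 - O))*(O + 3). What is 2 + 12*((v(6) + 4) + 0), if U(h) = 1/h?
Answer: 7570/11 ≈ 688.18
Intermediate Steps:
v(O) = (3 + O)*(O + 1/(-5 - O)) (v(O) = (O + 1/(-5 - O))*(O + 3) = (O + 1/(-5 - O))*(3 + O) = (3 + O)*(O + 1/(-5 - O)))
2 + 12*((v(6) + 4) + 0) = 2 + 12*(((-3 - 1*6 + 6*(3 + 6)*(5 + 6))/(5 + 6) + 4) + 0) = 2 + 12*(((-3 - 6 + 6*9*11)/11 + 4) + 0) = 2 + 12*(((-3 - 6 + 594)/11 + 4) + 0) = 2 + 12*(((1/11)*585 + 4) + 0) = 2 + 12*((585/11 + 4) + 0) = 2 + 12*(629/11 + 0) = 2 + 12*(629/11) = 2 + 7548/11 = 7570/11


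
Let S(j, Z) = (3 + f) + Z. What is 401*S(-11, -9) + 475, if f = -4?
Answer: -3535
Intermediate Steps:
S(j, Z) = -1 + Z (S(j, Z) = (3 - 4) + Z = -1 + Z)
401*S(-11, -9) + 475 = 401*(-1 - 9) + 475 = 401*(-10) + 475 = -4010 + 475 = -3535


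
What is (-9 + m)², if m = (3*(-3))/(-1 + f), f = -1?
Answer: 81/4 ≈ 20.250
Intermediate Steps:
m = 9/2 (m = (3*(-3))/(-1 - 1) = -9/(-2) = -9*(-½) = 9/2 ≈ 4.5000)
(-9 + m)² = (-9 + 9/2)² = (-9/2)² = 81/4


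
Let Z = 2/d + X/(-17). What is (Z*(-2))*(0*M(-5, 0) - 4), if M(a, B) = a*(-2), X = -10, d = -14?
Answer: 424/119 ≈ 3.5630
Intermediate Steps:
M(a, B) = -2*a
Z = 53/119 (Z = 2/(-14) - 10/(-17) = 2*(-1/14) - 10*(-1/17) = -1/7 + 10/17 = 53/119 ≈ 0.44538)
(Z*(-2))*(0*M(-5, 0) - 4) = ((53/119)*(-2))*(0*(-2*(-5)) - 4) = -106*(0*10 - 4)/119 = -106*(0 - 4)/119 = -106/119*(-4) = 424/119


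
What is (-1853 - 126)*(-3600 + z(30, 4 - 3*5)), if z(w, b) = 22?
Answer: 7080862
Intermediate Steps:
(-1853 - 126)*(-3600 + z(30, 4 - 3*5)) = (-1853 - 126)*(-3600 + 22) = -1979*(-3578) = 7080862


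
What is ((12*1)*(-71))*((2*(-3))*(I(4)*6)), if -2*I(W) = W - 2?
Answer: -30672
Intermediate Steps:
I(W) = 1 - W/2 (I(W) = -(W - 2)/2 = -(-2 + W)/2 = 1 - W/2)
((12*1)*(-71))*((2*(-3))*(I(4)*6)) = ((12*1)*(-71))*((2*(-3))*((1 - ½*4)*6)) = (12*(-71))*(-6*(1 - 2)*6) = -(-5112)*(-1*6) = -(-5112)*(-6) = -852*36 = -30672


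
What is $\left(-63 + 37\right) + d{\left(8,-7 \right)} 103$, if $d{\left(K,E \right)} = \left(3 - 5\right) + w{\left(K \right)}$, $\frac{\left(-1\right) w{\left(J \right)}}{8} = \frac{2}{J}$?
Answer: $-438$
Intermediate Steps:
$w{\left(J \right)} = - \frac{16}{J}$ ($w{\left(J \right)} = - 8 \frac{2}{J} = - \frac{16}{J}$)
$d{\left(K,E \right)} = -2 - \frac{16}{K}$ ($d{\left(K,E \right)} = \left(3 - 5\right) - \frac{16}{K} = -2 - \frac{16}{K}$)
$\left(-63 + 37\right) + d{\left(8,-7 \right)} 103 = \left(-63 + 37\right) + \left(-2 - \frac{16}{8}\right) 103 = -26 + \left(-2 - 2\right) 103 = -26 - 412 = -438$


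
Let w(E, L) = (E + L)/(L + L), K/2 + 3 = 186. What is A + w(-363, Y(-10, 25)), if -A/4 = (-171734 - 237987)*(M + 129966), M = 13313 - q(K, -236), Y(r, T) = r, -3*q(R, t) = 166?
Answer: 14094500734159/60 ≈ 2.3491e+11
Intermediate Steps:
K = 366 (K = -6 + 2*186 = -6 + 372 = 366)
q(R, t) = -166/3 (q(R, t) = -⅓*166 = -166/3)
M = 40105/3 (M = 13313 - 1*(-166/3) = 13313 + 166/3 = 40105/3 ≈ 13368.)
w(E, L) = (E + L)/(2*L) (w(E, L) = (E + L)/((2*L)) = (E + L)*(1/(2*L)) = (E + L)/(2*L))
A = 704725036652/3 (A = -4*(-171734 - 237987)*(40105/3 + 129966) = -(-1638884)*430003/3 = -4*(-176181259163/3) = 704725036652/3 ≈ 2.3491e+11)
A + w(-363, Y(-10, 25)) = 704725036652/3 + (½)*(-363 - 10)/(-10) = 704725036652/3 + (½)*(-⅒)*(-373) = 704725036652/3 + 373/20 = 14094500734159/60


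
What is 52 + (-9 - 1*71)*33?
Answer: -2588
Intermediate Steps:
52 + (-9 - 1*71)*33 = 52 + (-9 - 71)*33 = 52 - 80*33 = 52 - 2640 = -2588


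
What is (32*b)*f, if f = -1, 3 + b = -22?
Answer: 800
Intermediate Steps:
b = -25 (b = -3 - 22 = -25)
(32*b)*f = (32*(-25))*(-1) = -800*(-1) = 800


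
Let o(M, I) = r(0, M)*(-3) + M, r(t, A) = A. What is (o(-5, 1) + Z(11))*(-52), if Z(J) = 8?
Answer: -936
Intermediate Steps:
o(M, I) = -2*M (o(M, I) = M*(-3) + M = -3*M + M = -2*M)
(o(-5, 1) + Z(11))*(-52) = (-2*(-5) + 8)*(-52) = (10 + 8)*(-52) = 18*(-52) = -936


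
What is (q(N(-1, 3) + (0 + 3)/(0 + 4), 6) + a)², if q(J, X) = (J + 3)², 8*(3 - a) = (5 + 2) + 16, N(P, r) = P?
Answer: 15129/256 ≈ 59.098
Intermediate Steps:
a = ⅛ (a = 3 - ((5 + 2) + 16)/8 = 3 - (7 + 16)/8 = 3 - ⅛*23 = 3 - 23/8 = ⅛ ≈ 0.12500)
q(J, X) = (3 + J)²
(q(N(-1, 3) + (0 + 3)/(0 + 4), 6) + a)² = ((3 + (-1 + (0 + 3)/(0 + 4)))² + ⅛)² = ((3 + (-1 + 3/4))² + ⅛)² = ((3 + (-1 + 3*(¼)))² + ⅛)² = ((3 + (-1 + ¾))² + ⅛)² = ((3 - ¼)² + ⅛)² = ((11/4)² + ⅛)² = (121/16 + ⅛)² = (123/16)² = 15129/256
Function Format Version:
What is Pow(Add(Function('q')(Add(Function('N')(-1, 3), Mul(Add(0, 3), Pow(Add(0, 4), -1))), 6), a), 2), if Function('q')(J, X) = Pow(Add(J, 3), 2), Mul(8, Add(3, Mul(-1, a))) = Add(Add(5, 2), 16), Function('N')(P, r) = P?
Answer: Rational(15129, 256) ≈ 59.098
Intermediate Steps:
a = Rational(1, 8) (a = Add(3, Mul(Rational(-1, 8), Add(Add(5, 2), 16))) = Add(3, Mul(Rational(-1, 8), Add(7, 16))) = Add(3, Mul(Rational(-1, 8), 23)) = Add(3, Rational(-23, 8)) = Rational(1, 8) ≈ 0.12500)
Function('q')(J, X) = Pow(Add(3, J), 2)
Pow(Add(Function('q')(Add(Function('N')(-1, 3), Mul(Add(0, 3), Pow(Add(0, 4), -1))), 6), a), 2) = Pow(Add(Pow(Add(3, Add(-1, Mul(Add(0, 3), Pow(Add(0, 4), -1)))), 2), Rational(1, 8)), 2) = Pow(Add(Pow(Add(3, Add(-1, Mul(3, Pow(4, -1)))), 2), Rational(1, 8)), 2) = Pow(Add(Pow(Add(3, Add(-1, Mul(3, Rational(1, 4)))), 2), Rational(1, 8)), 2) = Pow(Add(Pow(Add(3, Add(-1, Rational(3, 4))), 2), Rational(1, 8)), 2) = Pow(Add(Pow(Add(3, Rational(-1, 4)), 2), Rational(1, 8)), 2) = Pow(Add(Pow(Rational(11, 4), 2), Rational(1, 8)), 2) = Pow(Add(Rational(121, 16), Rational(1, 8)), 2) = Pow(Rational(123, 16), 2) = Rational(15129, 256)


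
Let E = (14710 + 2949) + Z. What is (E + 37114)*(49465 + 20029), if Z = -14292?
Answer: 2813186614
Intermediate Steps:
E = 3367 (E = (14710 + 2949) - 14292 = 17659 - 14292 = 3367)
(E + 37114)*(49465 + 20029) = (3367 + 37114)*(49465 + 20029) = 40481*69494 = 2813186614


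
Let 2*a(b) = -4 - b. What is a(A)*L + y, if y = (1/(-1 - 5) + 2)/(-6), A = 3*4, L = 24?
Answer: -6923/36 ≈ -192.31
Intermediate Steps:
A = 12
y = -11/36 (y = -(1/(-6) + 2)/6 = -(-1/6 + 2)/6 = -1/6*11/6 = -11/36 ≈ -0.30556)
a(b) = -2 - b/2 (a(b) = (-4 - b)/2 = -2 - b/2)
a(A)*L + y = (-2 - 1/2*12)*24 - 11/36 = (-2 - 6)*24 - 11/36 = -8*24 - 11/36 = -192 - 11/36 = -6923/36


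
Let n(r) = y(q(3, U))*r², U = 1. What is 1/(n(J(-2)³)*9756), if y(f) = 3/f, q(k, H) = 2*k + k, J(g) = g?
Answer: 1/208128 ≈ 4.8047e-6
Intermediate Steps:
q(k, H) = 3*k
n(r) = r²/3 (n(r) = (3/((3*3)))*r² = (3/9)*r² = (3*(⅑))*r² = r²/3)
1/(n(J(-2)³)*9756) = 1/((((-2)³)²/3)*9756) = (1/9756)/((⅓)*(-8)²) = (1/9756)/((⅓)*64) = (1/9756)/(64/3) = (3/64)*(1/9756) = 1/208128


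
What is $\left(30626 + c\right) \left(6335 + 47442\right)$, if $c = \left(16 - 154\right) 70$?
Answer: $1127488582$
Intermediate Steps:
$c = -9660$ ($c = \left(16 - 154\right) 70 = \left(-138\right) 70 = -9660$)
$\left(30626 + c\right) \left(6335 + 47442\right) = \left(30626 - 9660\right) \left(6335 + 47442\right) = 20966 \cdot 53777 = 1127488582$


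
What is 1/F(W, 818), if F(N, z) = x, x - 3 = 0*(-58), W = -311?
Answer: 1/3 ≈ 0.33333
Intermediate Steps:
x = 3 (x = 3 + 0*(-58) = 3 + 0 = 3)
F(N, z) = 3
1/F(W, 818) = 1/3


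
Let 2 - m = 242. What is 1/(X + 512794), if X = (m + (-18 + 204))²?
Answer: 1/515710 ≈ 1.9391e-6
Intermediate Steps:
m = -240 (m = 2 - 1*242 = 2 - 242 = -240)
X = 2916 (X = (-240 + (-18 + 204))² = (-240 + 186)² = (-54)² = 2916)
1/(X + 512794) = 1/(2916 + 512794) = 1/515710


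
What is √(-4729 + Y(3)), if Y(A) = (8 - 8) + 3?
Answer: I*√4726 ≈ 68.746*I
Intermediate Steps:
Y(A) = 3 (Y(A) = 0 + 3 = 3)
√(-4729 + Y(3)) = √(-4729 + 3) = √(-4726) = I*√4726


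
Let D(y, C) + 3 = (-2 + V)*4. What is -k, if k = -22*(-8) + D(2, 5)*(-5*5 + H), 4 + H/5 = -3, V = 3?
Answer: -116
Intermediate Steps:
H = -35 (H = -20 + 5*(-3) = -20 - 15 = -35)
D(y, C) = 1 (D(y, C) = -3 + (-2 + 3)*4 = -3 + 1*4 = -3 + 4 = 1)
k = 116 (k = -22*(-8) + 1*(-5*5 - 35) = 176 + 1*(-25 - 35) = 176 + 1*(-60) = 176 - 60 = 116)
-k = -1*116 = -116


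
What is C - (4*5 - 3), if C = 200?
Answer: 183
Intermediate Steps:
C - (4*5 - 3) = 200 - (4*5 - 3) = 200 - (20 - 3) = 200 - 1*17 = 200 - 17 = 183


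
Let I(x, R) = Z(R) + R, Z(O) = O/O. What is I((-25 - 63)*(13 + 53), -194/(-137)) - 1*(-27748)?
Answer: 3801807/137 ≈ 27750.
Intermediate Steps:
Z(O) = 1
I(x, R) = 1 + R
I((-25 - 63)*(13 + 53), -194/(-137)) - 1*(-27748) = (1 - 194/(-137)) - 1*(-27748) = (1 - 194*(-1/137)) + 27748 = (1 + 194/137) + 27748 = 331/137 + 27748 = 3801807/137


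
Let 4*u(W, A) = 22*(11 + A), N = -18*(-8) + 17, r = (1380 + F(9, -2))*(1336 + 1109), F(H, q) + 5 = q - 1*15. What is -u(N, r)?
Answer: -36523531/2 ≈ -1.8262e+7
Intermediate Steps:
F(H, q) = -20 + q (F(H, q) = -5 + (q - 1*15) = -5 + (q - 15) = -5 + (-15 + q) = -20 + q)
r = 3320310 (r = (1380 + (-20 - 2))*(1336 + 1109) = (1380 - 22)*2445 = 1358*2445 = 3320310)
N = 161 (N = 144 + 17 = 161)
u(W, A) = 121/2 + 11*A/2 (u(W, A) = (22*(11 + A))/4 = (242 + 22*A)/4 = 121/2 + 11*A/2)
-u(N, r) = -(121/2 + (11/2)*3320310) = -(121/2 + 18261705) = -1*36523531/2 = -36523531/2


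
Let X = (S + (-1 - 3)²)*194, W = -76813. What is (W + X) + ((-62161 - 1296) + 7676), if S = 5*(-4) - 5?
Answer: -134340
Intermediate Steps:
S = -25 (S = -20 - 5 = -25)
X = -1746 (X = (-25 + (-1 - 3)²)*194 = (-25 + (-4)²)*194 = (-25 + 16)*194 = -9*194 = -1746)
(W + X) + ((-62161 - 1296) + 7676) = (-76813 - 1746) + ((-62161 - 1296) + 7676) = -78559 + (-63457 + 7676) = -78559 - 55781 = -134340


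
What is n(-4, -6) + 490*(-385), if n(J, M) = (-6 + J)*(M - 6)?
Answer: -188530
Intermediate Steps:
n(J, M) = (-6 + J)*(-6 + M)
n(-4, -6) + 490*(-385) = (36 - 6*(-4) - 6*(-6) - 4*(-6)) + 490*(-385) = (36 + 24 + 36 + 24) - 188650 = 120 - 188650 = -188530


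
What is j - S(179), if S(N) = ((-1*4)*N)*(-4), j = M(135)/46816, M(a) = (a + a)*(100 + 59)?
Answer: -67019047/23408 ≈ -2863.1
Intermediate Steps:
M(a) = 318*a (M(a) = (2*a)*159 = 318*a)
j = 21465/23408 (j = (318*135)/46816 = 42930*(1/46816) = 21465/23408 ≈ 0.91699)
S(N) = 16*N (S(N) = -4*N*(-4) = 16*N)
j - S(179) = 21465/23408 - 16*179 = 21465/23408 - 1*2864 = 21465/23408 - 2864 = -67019047/23408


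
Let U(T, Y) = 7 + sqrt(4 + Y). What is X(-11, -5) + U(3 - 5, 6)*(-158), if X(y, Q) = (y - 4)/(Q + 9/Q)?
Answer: -37529/34 - 158*sqrt(10) ≈ -1603.4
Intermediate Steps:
X(y, Q) = (-4 + y)/(Q + 9/Q)
X(-11, -5) + U(3 - 5, 6)*(-158) = -5*(-4 - 11)/(9 + (-5)**2) + (7 + sqrt(4 + 6))*(-158) = -5*(-15)/(9 + 25) + (7 + sqrt(10))*(-158) = -5*(-15)/34 + (-1106 - 158*sqrt(10)) = -5*1/34*(-15) + (-1106 - 158*sqrt(10)) = 75/34 + (-1106 - 158*sqrt(10)) = -37529/34 - 158*sqrt(10)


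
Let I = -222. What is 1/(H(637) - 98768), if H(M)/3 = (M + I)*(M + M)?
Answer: 1/1487362 ≈ 6.7233e-7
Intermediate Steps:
H(M) = 6*M*(-222 + M) (H(M) = 3*((M - 222)*(M + M)) = 3*((-222 + M)*(2*M)) = 3*(2*M*(-222 + M)) = 6*M*(-222 + M))
1/(H(637) - 98768) = 1/(6*637*(-222 + 637) - 98768) = 1/(6*637*415 - 98768) = 1/(1586130 - 98768) = 1/1487362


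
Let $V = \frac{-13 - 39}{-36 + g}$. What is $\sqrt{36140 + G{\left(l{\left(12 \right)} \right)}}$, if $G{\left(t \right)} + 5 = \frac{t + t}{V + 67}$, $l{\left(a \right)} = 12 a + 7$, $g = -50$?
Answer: $\frac{\sqrt{33933550213}}{969} \approx 190.1$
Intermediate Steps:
$V = \frac{26}{43}$ ($V = \frac{-13 - 39}{-36 - 50} = - \frac{52}{-86} = \left(-52\right) \left(- \frac{1}{86}\right) = \frac{26}{43} \approx 0.60465$)
$l{\left(a \right)} = 7 + 12 a$
$G{\left(t \right)} = -5 + \frac{86 t}{2907}$ ($G{\left(t \right)} = -5 + \frac{t + t}{\frac{26}{43} + 67} = -5 + \frac{2 t}{\frac{2907}{43}} = -5 + 2 t \frac{43}{2907} = -5 + \frac{86 t}{2907}$)
$\sqrt{36140 + G{\left(l{\left(12 \right)} \right)}} = \sqrt{36140 - \left(5 - \frac{86 \left(7 + 12 \cdot 12\right)}{2907}\right)} = \sqrt{36140 - \left(5 - \frac{86 \left(7 + 144\right)}{2907}\right)} = \sqrt{36140 + \left(-5 + \frac{86}{2907} \cdot 151\right)} = \sqrt{36140 + \left(-5 + \frac{12986}{2907}\right)} = \sqrt{36140 - \frac{1549}{2907}} = \sqrt{\frac{105057431}{2907}} = \frac{\sqrt{33933550213}}{969}$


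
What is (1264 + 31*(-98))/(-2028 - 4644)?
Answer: 887/3336 ≈ 0.26589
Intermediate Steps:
(1264 + 31*(-98))/(-2028 - 4644) = (1264 - 3038)/(-6672) = -1774*(-1/6672) = 887/3336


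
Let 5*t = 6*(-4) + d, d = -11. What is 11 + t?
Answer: 4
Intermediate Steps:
t = -7 (t = (6*(-4) - 11)/5 = (-24 - 11)/5 = (⅕)*(-35) = -7)
11 + t = 11 - 7 = 4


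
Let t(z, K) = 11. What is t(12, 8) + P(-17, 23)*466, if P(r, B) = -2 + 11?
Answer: 4205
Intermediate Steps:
P(r, B) = 9
t(12, 8) + P(-17, 23)*466 = 11 + 9*466 = 11 + 4194 = 4205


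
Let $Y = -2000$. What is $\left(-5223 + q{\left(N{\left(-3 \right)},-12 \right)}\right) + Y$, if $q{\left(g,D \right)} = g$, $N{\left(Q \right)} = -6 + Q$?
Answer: $-7232$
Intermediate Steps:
$\left(-5223 + q{\left(N{\left(-3 \right)},-12 \right)}\right) + Y = \left(-5223 - 9\right) - 2000 = -5232 - 2000 = -7232$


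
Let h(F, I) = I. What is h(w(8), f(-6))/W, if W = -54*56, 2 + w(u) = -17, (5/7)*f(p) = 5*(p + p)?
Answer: 1/36 ≈ 0.027778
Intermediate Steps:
f(p) = 14*p (f(p) = 7*(5*(p + p))/5 = 7*(5*(2*p))/5 = 7*(10*p)/5 = 14*p)
w(u) = -19 (w(u) = -2 - 17 = -19)
W = -3024
h(w(8), f(-6))/W = (14*(-6))/(-3024) = -84*(-1/3024) = 1/36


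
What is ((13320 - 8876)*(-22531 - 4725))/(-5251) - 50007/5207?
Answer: 630438745691/27341957 ≈ 23058.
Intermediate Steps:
((13320 - 8876)*(-22531 - 4725))/(-5251) - 50007/5207 = (4444*(-27256))*(-1/5251) - 50007*1/5207 = -121125664*(-1/5251) - 50007/5207 = 121125664/5251 - 50007/5207 = 630438745691/27341957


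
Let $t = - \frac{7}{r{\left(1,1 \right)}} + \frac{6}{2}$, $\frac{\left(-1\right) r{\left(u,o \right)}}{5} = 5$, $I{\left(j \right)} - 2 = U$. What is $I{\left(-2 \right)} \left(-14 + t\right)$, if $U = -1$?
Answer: $- \frac{268}{25} \approx -10.72$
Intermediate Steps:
$I{\left(j \right)} = 1$ ($I{\left(j \right)} = 2 - 1 = 1$)
$r{\left(u,o \right)} = -25$ ($r{\left(u,o \right)} = \left(-5\right) 5 = -25$)
$t = \frac{82}{25}$ ($t = - \frac{7}{-25} + \frac{6}{2} = \left(-7\right) \left(- \frac{1}{25}\right) + 6 \cdot \frac{1}{2} = \frac{7}{25} + 3 = \frac{82}{25} \approx 3.28$)
$I{\left(-2 \right)} \left(-14 + t\right) = 1 \left(-14 + \frac{82}{25}\right) = 1 \left(- \frac{268}{25}\right) = - \frac{268}{25}$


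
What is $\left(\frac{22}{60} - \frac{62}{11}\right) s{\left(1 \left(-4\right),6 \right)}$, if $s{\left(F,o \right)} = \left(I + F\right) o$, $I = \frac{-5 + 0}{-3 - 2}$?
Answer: $\frac{5217}{55} \approx 94.854$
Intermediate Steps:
$I = 1$ ($I = - \frac{5}{-5} = \left(-5\right) \left(- \frac{1}{5}\right) = 1$)
$s{\left(F,o \right)} = o \left(1 + F\right)$ ($s{\left(F,o \right)} = \left(1 + F\right) o = o \left(1 + F\right)$)
$\left(\frac{22}{60} - \frac{62}{11}\right) s{\left(1 \left(-4\right),6 \right)} = \left(\frac{22}{60} - \frac{62}{11}\right) 6 \left(1 + 1 \left(-4\right)\right) = \left(22 \cdot \frac{1}{60} - \frac{62}{11}\right) 6 \left(1 - 4\right) = \left(\frac{11}{30} - \frac{62}{11}\right) 6 \left(-3\right) = \left(- \frac{1739}{330}\right) \left(-18\right) = \frac{5217}{55}$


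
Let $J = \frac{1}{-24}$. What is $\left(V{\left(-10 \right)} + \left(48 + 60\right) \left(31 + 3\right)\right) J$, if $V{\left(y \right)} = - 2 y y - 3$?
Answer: $- \frac{3469}{24} \approx -144.54$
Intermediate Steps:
$V{\left(y \right)} = -3 - 2 y^{2}$ ($V{\left(y \right)} = - 2 y^{2} - 3 = -3 - 2 y^{2}$)
$J = - \frac{1}{24} \approx -0.041667$
$\left(V{\left(-10 \right)} + \left(48 + 60\right) \left(31 + 3\right)\right) J = \left(\left(-3 - 2 \left(-10\right)^{2}\right) + \left(48 + 60\right) \left(31 + 3\right)\right) \left(- \frac{1}{24}\right) = \left(\left(-3 - 200\right) + 108 \cdot 34\right) \left(- \frac{1}{24}\right) = \left(\left(-3 - 200\right) + 3672\right) \left(- \frac{1}{24}\right) = \left(-203 + 3672\right) \left(- \frac{1}{24}\right) = 3469 \left(- \frac{1}{24}\right) = - \frac{3469}{24}$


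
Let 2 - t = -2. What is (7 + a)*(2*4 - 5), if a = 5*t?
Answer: 81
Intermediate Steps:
t = 4 (t = 2 - 1*(-2) = 2 + 2 = 4)
a = 20 (a = 5*4 = 20)
(7 + a)*(2*4 - 5) = (7 + 20)*(2*4 - 5) = 27*(8 - 5) = 27*3 = 81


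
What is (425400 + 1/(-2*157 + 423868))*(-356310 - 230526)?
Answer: -52868017565422218/211777 ≈ -2.4964e+11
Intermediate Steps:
(425400 + 1/(-2*157 + 423868))*(-356310 - 230526) = (425400 + 1/(-314 + 423868))*(-586836) = (425400 + 1/423554)*(-586836) = (180179871601/423554)*(-586836) = -52868017565422218/211777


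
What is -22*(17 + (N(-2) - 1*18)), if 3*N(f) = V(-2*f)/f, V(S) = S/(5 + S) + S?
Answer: 1034/27 ≈ 38.296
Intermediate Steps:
V(S) = S + S/(5 + S) (V(S) = S/(5 + S) + S = S + S/(5 + S))
N(f) = -2*(6 - 2*f)/(3*(5 - 2*f)) (N(f) = (((-2*f)*(6 - 2*f)/(5 - 2*f))/f)/3 = ((-2*f*(6 - 2*f)/(5 - 2*f))/f)/3 = (-2*(6 - 2*f)/(5 - 2*f))/3 = -2*(6 - 2*f)/(3*(5 - 2*f)))
-22*(17 + (N(-2) - 1*18)) = -22*(17 + (4*(3 - 1*(-2))/(3*(-5 + 2*(-2))) - 1*18)) = -22*(17 + (4*(3 + 2)/(3*(-5 - 4)) - 18)) = -22*(17 + ((4/3)*5/(-9) - 18)) = -22*(17 + ((4/3)*(-1/9)*5 - 18)) = -22*(17 + (-20/27 - 18)) = -22*(17 - 506/27) = -22*(-47/27) = 1034/27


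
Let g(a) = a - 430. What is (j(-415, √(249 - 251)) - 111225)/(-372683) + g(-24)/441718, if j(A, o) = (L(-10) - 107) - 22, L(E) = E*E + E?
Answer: 24489056735/82310394697 ≈ 0.29752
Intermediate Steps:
L(E) = E + E² (L(E) = E² + E = E + E²)
g(a) = -430 + a
j(A, o) = -39 (j(A, o) = (-10*(1 - 10) - 107) - 22 = (-10*(-9) - 107) - 22 = (90 - 107) - 22 = -17 - 22 = -39)
(j(-415, √(249 - 251)) - 111225)/(-372683) + g(-24)/441718 = (-39 - 111225)/(-372683) + (-430 - 24)/441718 = -111264*(-1/372683) - 454*1/441718 = 111264/372683 - 227/220859 = 24489056735/82310394697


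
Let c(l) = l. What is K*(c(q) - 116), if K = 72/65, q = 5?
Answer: -7992/65 ≈ -122.95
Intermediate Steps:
K = 72/65 (K = 72*(1/65) = 72/65 ≈ 1.1077)
K*(c(q) - 116) = 72*(5 - 116)/65 = (72/65)*(-111) = -7992/65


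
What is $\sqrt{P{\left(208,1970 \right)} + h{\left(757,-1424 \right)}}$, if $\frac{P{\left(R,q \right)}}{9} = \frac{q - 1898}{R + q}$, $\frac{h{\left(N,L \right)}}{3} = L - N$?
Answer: $\frac{3 i \sqrt{87963}}{11} \approx 80.887 i$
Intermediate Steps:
$h{\left(N,L \right)} = - 3 N + 3 L$ ($h{\left(N,L \right)} = 3 \left(L - N\right) = - 3 N + 3 L$)
$P{\left(R,q \right)} = \frac{9 \left(-1898 + q\right)}{R + q}$ ($P{\left(R,q \right)} = 9 \frac{q - 1898}{R + q} = 9 \frac{-1898 + q}{R + q} = \frac{9 \left(-1898 + q\right)}{R + q}$)
$\sqrt{P{\left(208,1970 \right)} + h{\left(757,-1424 \right)}} = \sqrt{\frac{9 \left(-1898 + 1970\right)}{208 + 1970} + \left(\left(-3\right) 757 + 3 \left(-1424\right)\right)} = \sqrt{9 \cdot \frac{1}{2178} \cdot 72 - 6543} = \sqrt{\frac{36}{121} - 6543} = \sqrt{- \frac{791667}{121}} = \frac{3 i \sqrt{87963}}{11}$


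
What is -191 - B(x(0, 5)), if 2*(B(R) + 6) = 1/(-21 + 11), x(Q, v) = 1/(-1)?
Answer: -3699/20 ≈ -184.95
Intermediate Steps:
x(Q, v) = -1
B(R) = -121/20 (B(R) = -6 + 1/(2*(-21 + 11)) = -6 + (1/2)/(-10) = -6 + (1/2)*(-1/10) = -6 - 1/20 = -121/20)
-191 - B(x(0, 5)) = -191 - 1*(-121/20) = -191 + 121/20 = -3699/20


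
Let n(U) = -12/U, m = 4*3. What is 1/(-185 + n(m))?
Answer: -1/186 ≈ -0.0053763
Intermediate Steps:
m = 12
1/(-185 + n(m)) = 1/(-185 - 12/12) = 1/(-185 - 12*1/12) = 1/(-185 - 1) = 1/(-186) = -1/186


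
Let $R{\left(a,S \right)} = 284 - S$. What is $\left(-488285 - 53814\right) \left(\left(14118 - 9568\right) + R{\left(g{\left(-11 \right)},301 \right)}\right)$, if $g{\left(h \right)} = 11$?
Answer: $-2457334767$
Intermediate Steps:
$\left(-488285 - 53814\right) \left(\left(14118 - 9568\right) + R{\left(g{\left(-11 \right)},301 \right)}\right) = \left(-488285 - 53814\right) \left(\left(14118 - 9568\right) + \left(284 - 301\right)\right) = - 542099 \left(\left(14118 - 9568\right) + \left(284 - 301\right)\right) = - 542099 \left(4550 - 17\right) = \left(-542099\right) 4533 = -2457334767$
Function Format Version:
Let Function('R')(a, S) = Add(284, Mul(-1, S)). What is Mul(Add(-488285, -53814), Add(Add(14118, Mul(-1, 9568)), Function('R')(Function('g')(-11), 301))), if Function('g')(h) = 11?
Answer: -2457334767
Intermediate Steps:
Mul(Add(-488285, -53814), Add(Add(14118, Mul(-1, 9568)), Function('R')(Function('g')(-11), 301))) = Mul(Add(-488285, -53814), Add(Add(14118, Mul(-1, 9568)), Add(284, Mul(-1, 301)))) = Mul(-542099, Add(Add(14118, -9568), Add(284, -301))) = Mul(-542099, Add(4550, -17)) = Mul(-542099, 4533) = -2457334767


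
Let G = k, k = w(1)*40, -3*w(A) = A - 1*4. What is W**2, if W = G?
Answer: 1600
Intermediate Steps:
w(A) = 4/3 - A/3 (w(A) = -(A - 1*4)/3 = -(A - 4)/3 = -(-4 + A)/3 = 4/3 - A/3)
k = 40 (k = (4/3 - 1/3*1)*40 = (4/3 - 1/3)*40 = 1*40 = 40)
G = 40
W = 40
W**2 = 40**2 = 1600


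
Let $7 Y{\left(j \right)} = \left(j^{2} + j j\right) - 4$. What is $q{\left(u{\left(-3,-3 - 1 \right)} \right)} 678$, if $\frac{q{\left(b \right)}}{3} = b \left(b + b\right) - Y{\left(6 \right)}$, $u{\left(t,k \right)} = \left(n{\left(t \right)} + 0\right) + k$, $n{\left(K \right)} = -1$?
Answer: $\frac{573588}{7} \approx 81941.0$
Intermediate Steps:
$Y{\left(j \right)} = - \frac{4}{7} + \frac{2 j^{2}}{7}$ ($Y{\left(j \right)} = \frac{\left(j^{2} + j j\right) - 4}{7} = \frac{\left(j^{2} + j^{2}\right) - 4}{7} = \frac{2 j^{2} - 4}{7} = \frac{-4 + 2 j^{2}}{7} = - \frac{4}{7} + \frac{2 j^{2}}{7}$)
$u{\left(t,k \right)} = -1 + k$ ($u{\left(t,k \right)} = \left(-1 + 0\right) + k = -1 + k$)
$q{\left(b \right)} = - \frac{204}{7} + 6 b^{2}$ ($q{\left(b \right)} = 3 \left(b \left(b + b\right) - \left(- \frac{4}{7} + \frac{2 \cdot 6^{2}}{7}\right)\right) = 3 \left(b 2 b - \left(- \frac{4}{7} + \frac{2}{7} \cdot 36\right)\right) = 3 \left(2 b^{2} - \left(- \frac{4}{7} + \frac{72}{7}\right)\right) = 3 \left(2 b^{2} - \frac{68}{7}\right) = 3 \left(- \frac{68}{7} + 2 b^{2}\right) = - \frac{204}{7} + 6 b^{2}$)
$q{\left(u{\left(-3,-3 - 1 \right)} \right)} 678 = \left(- \frac{204}{7} + 6 \left(-1 - 4\right)^{2}\right) 678 = \left(- \frac{204}{7} + 6 \left(-5\right)^{2}\right) 678 = \left(- \frac{204}{7} + 6 \cdot 25\right) 678 = \left(- \frac{204}{7} + 150\right) 678 = \frac{846}{7} \cdot 678 = \frac{573588}{7}$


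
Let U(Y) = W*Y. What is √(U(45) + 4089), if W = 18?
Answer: √4899 ≈ 69.993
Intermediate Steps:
U(Y) = 18*Y
√(U(45) + 4089) = √(18*45 + 4089) = √(810 + 4089) = √4899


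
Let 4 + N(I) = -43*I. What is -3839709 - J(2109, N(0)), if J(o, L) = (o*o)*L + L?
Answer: 13951819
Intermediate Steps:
N(I) = -4 - 43*I
J(o, L) = L + L*o² (J(o, L) = o²*L + L = L*o² + L = L + L*o²)
-3839709 - J(2109, N(0)) = -3839709 - (-4 - 43*0)*(1 + 2109²) = -3839709 - (-4 + 0)*(1 + 4447881) = -3839709 - (-4)*4447882 = -3839709 - 1*(-17791528) = -3839709 + 17791528 = 13951819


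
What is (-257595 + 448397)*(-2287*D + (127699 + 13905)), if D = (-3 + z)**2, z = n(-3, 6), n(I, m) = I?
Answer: 11309216144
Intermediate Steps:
z = -3
D = 36 (D = (-3 - 3)**2 = (-6)**2 = 36)
(-257595 + 448397)*(-2287*D + (127699 + 13905)) = (-257595 + 448397)*(-2287*36 + (127699 + 13905)) = 190802*(-82332 + 141604) = 190802*59272 = 11309216144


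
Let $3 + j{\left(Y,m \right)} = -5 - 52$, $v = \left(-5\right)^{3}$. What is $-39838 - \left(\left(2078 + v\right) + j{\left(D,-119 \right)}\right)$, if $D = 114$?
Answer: $-41731$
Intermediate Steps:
$v = -125$
$j{\left(Y,m \right)} = -60$ ($j{\left(Y,m \right)} = -3 - 57 = -60$)
$-39838 - \left(\left(2078 + v\right) + j{\left(D,-119 \right)}\right) = -39838 - \left(\left(2078 - 125\right) - 60\right) = -39838 - \left(1953 - 60\right) = -39838 - 1893 = -41731$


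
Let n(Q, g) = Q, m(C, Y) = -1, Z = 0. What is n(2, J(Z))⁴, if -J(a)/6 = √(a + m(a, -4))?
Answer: 16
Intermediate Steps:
J(a) = -6*√(-1 + a) (J(a) = -6*√(a - 1) = -6*√(-1 + a))
n(2, J(Z))⁴ = 2⁴ = 16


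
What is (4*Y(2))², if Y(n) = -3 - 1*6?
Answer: 1296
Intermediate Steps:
Y(n) = -9 (Y(n) = -3 - 6 = -9)
(4*Y(2))² = (4*(-9))² = (-36)² = 1296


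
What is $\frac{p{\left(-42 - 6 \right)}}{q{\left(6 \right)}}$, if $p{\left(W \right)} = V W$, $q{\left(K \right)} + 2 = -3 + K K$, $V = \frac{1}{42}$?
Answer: $- \frac{8}{217} \approx -0.036866$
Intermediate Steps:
$V = \frac{1}{42} \approx 0.02381$
$q{\left(K \right)} = -5 + K^{2}$ ($q{\left(K \right)} = -2 + \left(-3 + K K\right) = -2 + \left(-3 + K^{2}\right) = -5 + K^{2}$)
$p{\left(W \right)} = \frac{W}{42}$
$\frac{p{\left(-42 - 6 \right)}}{q{\left(6 \right)}} = \frac{\frac{1}{42} \left(-42 - 6\right)}{-5 + 6^{2}} = \frac{\frac{1}{42} \left(-48\right)}{-5 + 36} = - \frac{8}{7 \cdot 31} = \left(- \frac{8}{7}\right) \frac{1}{31} = - \frac{8}{217}$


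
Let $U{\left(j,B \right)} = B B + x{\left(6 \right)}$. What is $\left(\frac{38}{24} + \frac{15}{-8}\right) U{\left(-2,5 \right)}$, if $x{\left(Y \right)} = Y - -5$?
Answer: $- \frac{21}{2} \approx -10.5$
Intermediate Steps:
$x{\left(Y \right)} = 5 + Y$ ($x{\left(Y \right)} = Y + 5 = 5 + Y$)
$U{\left(j,B \right)} = 11 + B^{2}$ ($U{\left(j,B \right)} = B B + \left(5 + 6\right) = B^{2} + 11 = 11 + B^{2}$)
$\left(\frac{38}{24} + \frac{15}{-8}\right) U{\left(-2,5 \right)} = \left(\frac{38}{24} + \frac{15}{-8}\right) \left(11 + 5^{2}\right) = \left(38 \cdot \frac{1}{24} + 15 \left(- \frac{1}{8}\right)\right) \left(11 + 25\right) = \left(\frac{19}{12} - \frac{15}{8}\right) 36 = \left(- \frac{7}{24}\right) 36 = - \frac{21}{2}$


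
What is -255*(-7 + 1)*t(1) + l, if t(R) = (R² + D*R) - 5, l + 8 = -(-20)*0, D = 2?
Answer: -3068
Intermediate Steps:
l = -8 (l = -8 - (-20)*0 = -8 - 10*0 = -8 + 0 = -8)
t(R) = -5 + R² + 2*R (t(R) = (R² + 2*R) - 5 = -5 + R² + 2*R)
-255*(-7 + 1)*t(1) + l = -255*(-7 + 1)*(-5 + 1² + 2*1) - 8 = -(-1530)*(-5 + 1 + 2) - 8 = -(-1530)*(-2) - 8 = -255*12 - 8 = -3060 - 8 = -3068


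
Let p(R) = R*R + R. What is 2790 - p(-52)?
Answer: 138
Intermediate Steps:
p(R) = R + R**2 (p(R) = R**2 + R = R + R**2)
2790 - p(-52) = 2790 - (-52)*(1 - 52) = 2790 - (-52)*(-51) = 2790 - 1*2652 = 2790 - 2652 = 138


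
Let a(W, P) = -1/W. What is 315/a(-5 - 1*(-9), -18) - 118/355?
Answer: -447418/355 ≈ -1260.3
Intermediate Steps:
315/a(-5 - 1*(-9), -18) - 118/355 = 315/((-1/(-5 - 1*(-9)))) - 118/355 = 315/((-1/(-5 + 9))) - 118*1/355 = 315/((-1/4)) - 118/355 = 315/((-1*¼)) - 118/355 = 315/(-¼) - 118/355 = 315*(-4) - 118/355 = -1260 - 118/355 = -447418/355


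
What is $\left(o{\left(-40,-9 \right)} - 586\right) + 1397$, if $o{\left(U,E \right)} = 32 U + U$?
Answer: $-509$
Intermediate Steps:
$o{\left(U,E \right)} = 33 U$
$\left(o{\left(-40,-9 \right)} - 586\right) + 1397 = \left(33 \left(-40\right) - 586\right) + 1397 = \left(-1320 - 586\right) + 1397 = -1906 + 1397 = -509$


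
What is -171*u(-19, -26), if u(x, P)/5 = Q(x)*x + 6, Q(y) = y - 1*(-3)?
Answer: -265050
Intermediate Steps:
Q(y) = 3 + y (Q(y) = y + 3 = 3 + y)
u(x, P) = 30 + 5*x*(3 + x) (u(x, P) = 5*((3 + x)*x + 6) = 5*(x*(3 + x) + 6) = 5*(6 + x*(3 + x)) = 30 + 5*x*(3 + x))
-171*u(-19, -26) = -171*(30 + 5*(-19)*(3 - 19)) = -171*(30 + 5*(-19)*(-16)) = -171*(30 + 1520) = -171*1550 = -265050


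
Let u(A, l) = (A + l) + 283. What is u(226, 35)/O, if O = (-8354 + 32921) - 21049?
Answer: 272/1759 ≈ 0.15463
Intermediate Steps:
u(A, l) = 283 + A + l
O = 3518 (O = 24567 - 21049 = 3518)
u(226, 35)/O = (283 + 226 + 35)/3518 = 544*(1/3518) = 272/1759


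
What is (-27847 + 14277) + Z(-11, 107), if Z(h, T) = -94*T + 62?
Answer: -23566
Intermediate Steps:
Z(h, T) = 62 - 94*T
(-27847 + 14277) + Z(-11, 107) = (-27847 + 14277) + (62 - 94*107) = -13570 + (62 - 10058) = -13570 - 9996 = -23566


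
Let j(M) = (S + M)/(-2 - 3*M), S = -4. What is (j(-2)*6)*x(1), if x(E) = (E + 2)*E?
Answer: -27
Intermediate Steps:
x(E) = E*(2 + E) (x(E) = (2 + E)*E = E*(2 + E))
j(M) = (-4 + M)/(-2 - 3*M)
(j(-2)*6)*x(1) = (((4 - 1*(-2))/(2 + 3*(-2)))*6)*(1*(2 + 1)) = (((4 + 2)/(2 - 6))*6)*(1*3) = ((6/(-4))*6)*3 = (-¼*6*6)*3 = -3/2*6*3 = -9*3 = -27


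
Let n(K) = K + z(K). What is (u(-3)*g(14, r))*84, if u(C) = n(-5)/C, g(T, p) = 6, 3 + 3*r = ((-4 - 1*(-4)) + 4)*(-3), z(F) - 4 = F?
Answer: 1008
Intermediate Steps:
z(F) = 4 + F
r = -5 (r = -1 + (((-4 - 1*(-4)) + 4)*(-3))/3 = -1 + (((-4 + 4) + 4)*(-3))/3 = -1 + ((0 + 4)*(-3))/3 = -1 + (4*(-3))/3 = -1 + (1/3)*(-12) = -1 - 4 = -5)
n(K) = 4 + 2*K (n(K) = K + (4 + K) = 4 + 2*K)
u(C) = -6/C (u(C) = (4 + 2*(-5))/C = (4 - 10)/C = -6/C)
(u(-3)*g(14, r))*84 = (-6/(-3)*6)*84 = (-6*(-1/3)*6)*84 = (2*6)*84 = 12*84 = 1008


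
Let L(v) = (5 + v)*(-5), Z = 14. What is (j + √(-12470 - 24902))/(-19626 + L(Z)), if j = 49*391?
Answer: -19159/19721 - 2*I*√9343/19721 ≈ -0.9715 - 0.0098027*I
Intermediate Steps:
j = 19159
L(v) = -25 - 5*v
(j + √(-12470 - 24902))/(-19626 + L(Z)) = (19159 + √(-12470 - 24902))/(-19626 + (-25 - 5*14)) = (19159 + √(-37372))/(-19626 + (-25 - 70)) = (19159 + 2*I*√9343)/(-19626 - 95) = (19159 + 2*I*√9343)/(-19721) = (19159 + 2*I*√9343)*(-1/19721) = -19159/19721 - 2*I*√9343/19721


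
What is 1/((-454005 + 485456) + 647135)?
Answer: 1/678586 ≈ 1.4737e-6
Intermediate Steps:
1/((-454005 + 485456) + 647135) = 1/(31451 + 647135) = 1/678586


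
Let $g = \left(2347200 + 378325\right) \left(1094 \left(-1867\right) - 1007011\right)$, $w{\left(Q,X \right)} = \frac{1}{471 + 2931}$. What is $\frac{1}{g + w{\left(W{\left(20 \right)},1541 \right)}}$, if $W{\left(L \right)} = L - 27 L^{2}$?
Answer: $- \frac{3402}{28275767284599449} \approx -1.2031 \cdot 10^{-13}$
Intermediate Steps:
$w{\left(Q,X \right)} = \frac{1}{3402}$
$g = -8311513017225$ ($g = 2725525 \left(-2042498 - 1007011\right) = 2725525 \left(-3049509\right) = -8311513017225$)
$\frac{1}{g + w{\left(W{\left(20 \right)},1541 \right)}} = \frac{1}{-8311513017225 + \frac{1}{3402}} = \frac{1}{- \frac{28275767284599449}{3402}} = - \frac{3402}{28275767284599449}$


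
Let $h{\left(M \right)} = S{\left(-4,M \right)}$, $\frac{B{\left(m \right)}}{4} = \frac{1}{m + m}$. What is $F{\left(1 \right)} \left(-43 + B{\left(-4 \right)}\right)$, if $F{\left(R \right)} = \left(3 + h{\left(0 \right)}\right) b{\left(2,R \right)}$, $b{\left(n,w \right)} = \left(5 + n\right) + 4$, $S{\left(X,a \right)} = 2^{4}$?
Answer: $- \frac{18183}{2} \approx -9091.5$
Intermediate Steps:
$S{\left(X,a \right)} = 16$
$B{\left(m \right)} = \frac{2}{m}$ ($B{\left(m \right)} = \frac{4}{m + m} = \frac{4}{2 m} = 4 \frac{1}{2 m} = \frac{2}{m}$)
$b{\left(n,w \right)} = 9 + n$
$h{\left(M \right)} = 16$
$F{\left(R \right)} = 209$ ($F{\left(R \right)} = \left(3 + 16\right) \left(9 + 2\right) = 19 \cdot 11 = 209$)
$F{\left(1 \right)} \left(-43 + B{\left(-4 \right)}\right) = 209 \left(-43 + \frac{2}{-4}\right) = 209 \left(-43 + 2 \left(- \frac{1}{4}\right)\right) = 209 \left(-43 - \frac{1}{2}\right) = 209 \left(- \frac{87}{2}\right) = - \frac{18183}{2}$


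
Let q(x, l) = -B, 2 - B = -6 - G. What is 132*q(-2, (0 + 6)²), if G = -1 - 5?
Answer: -264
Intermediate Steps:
G = -6
B = 2 (B = 2 - (-6 - 1*(-6)) = 2 - (-6 + 6) = 2 - 1*0 = 2 + 0 = 2)
q(x, l) = -2 (q(x, l) = -1*2 = -2)
132*q(-2, (0 + 6)²) = 132*(-2) = -264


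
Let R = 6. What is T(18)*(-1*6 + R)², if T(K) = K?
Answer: 0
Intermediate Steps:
T(18)*(-1*6 + R)² = 18*(-1*6 + 6)² = 18*(-6 + 6)² = 18*0² = 18*0 = 0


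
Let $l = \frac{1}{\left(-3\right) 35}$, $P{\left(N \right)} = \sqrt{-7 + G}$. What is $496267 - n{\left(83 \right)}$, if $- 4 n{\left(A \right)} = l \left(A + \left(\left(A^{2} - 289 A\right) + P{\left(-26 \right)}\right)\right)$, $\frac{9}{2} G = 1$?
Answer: $\frac{41689831}{84} - \frac{i \sqrt{61}}{1260} \approx 4.9631 \cdot 10^{5} - 0.0061986 i$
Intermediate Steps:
$G = \frac{2}{9}$ ($G = \frac{2}{9} \cdot 1 = \frac{2}{9} \approx 0.22222$)
$P{\left(N \right)} = \frac{i \sqrt{61}}{3}$ ($P{\left(N \right)} = \sqrt{-7 + \frac{2}{9}} = \sqrt{- \frac{61}{9}} = \frac{i \sqrt{61}}{3}$)
$l = - \frac{1}{105}$ ($l = \frac{1}{-105} = - \frac{1}{105} \approx -0.0095238$)
$n{\left(A \right)} = - \frac{24 A}{35} + \frac{A^{2}}{420} + \frac{i \sqrt{61}}{1260}$ ($n{\left(A \right)} = - \frac{\left(- \frac{1}{105}\right) \left(A + \left(\left(A^{2} - 289 A\right) + \frac{i \sqrt{61}}{3}\right)\right)}{4} = - \frac{\left(- \frac{1}{105}\right) \left(A + \left(A^{2} - 289 A + \frac{i \sqrt{61}}{3}\right)\right)}{4} = - \frac{\left(- \frac{1}{105}\right) \left(A^{2} - 288 A + \frac{i \sqrt{61}}{3}\right)}{4} = - \frac{- \frac{A^{2}}{105} + \frac{96 A}{35} - \frac{i \sqrt{61}}{315}}{4} = - \frac{24 A}{35} + \frac{A^{2}}{420} + \frac{i \sqrt{61}}{1260}$)
$496267 - n{\left(83 \right)} = 496267 - \left(\left(- \frac{24}{35}\right) 83 + \frac{83^{2}}{420} + \frac{i \sqrt{61}}{1260}\right) = 496267 - \left(- \frac{1992}{35} + \frac{1}{420} \cdot 6889 + \frac{i \sqrt{61}}{1260}\right) = 496267 - \left(- \frac{1992}{35} + \frac{6889}{420} + \frac{i \sqrt{61}}{1260}\right) = 496267 - \left(- \frac{3403}{84} + \frac{i \sqrt{61}}{1260}\right) = 496267 + \left(\frac{3403}{84} - \frac{i \sqrt{61}}{1260}\right) = \frac{41689831}{84} - \frac{i \sqrt{61}}{1260}$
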